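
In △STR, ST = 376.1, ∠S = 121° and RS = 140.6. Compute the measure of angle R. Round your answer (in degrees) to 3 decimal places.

43.960

By the law of cosines, TR² = RS² + ST² − 2·RS·ST·cos S = 2.1569e+05, so TR ≈ 464.42.
Law of cosines again: cos R = (TR² + RS² − ST²)/(2·TR·RS) ≈ 0.71983, so ∠R ≈ 43.96°.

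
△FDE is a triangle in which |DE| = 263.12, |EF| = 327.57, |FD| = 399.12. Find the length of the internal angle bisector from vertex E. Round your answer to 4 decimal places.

216.4258

By the law of cosines, cos E = (|DE|² + |EF|² − |FD|²) / (2·|DE|·|EF|) ≈ 0.10000, so ∠E ≈ 1.471 rad.
The bisector from E has length 2·|DE|·|EF|·cos(∠E/2)/(|DE|+|EF|) ≈ 216.43.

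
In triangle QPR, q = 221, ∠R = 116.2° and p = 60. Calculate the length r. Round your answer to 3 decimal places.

253.278

By the law of cosines, r² = q² + p² − 2·q·p·cos R = 64150, so r ≈ 253.28.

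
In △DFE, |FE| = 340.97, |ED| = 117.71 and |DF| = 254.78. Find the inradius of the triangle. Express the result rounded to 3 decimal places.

Semiperimeter s = (340.97 + 117.71 + 254.78)/2 = 356.73.
Heron's formula: area = √(356.73·15.76·239.02·101.95) ≈ 11705.
Inradius = area/s = 11705/356.73 ≈ 32.811.

32.811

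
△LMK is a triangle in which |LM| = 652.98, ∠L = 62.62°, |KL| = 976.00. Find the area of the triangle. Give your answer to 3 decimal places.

area ≈ 282957.308

Area = ½·|KL|·|LM|·sin L ≈ 2.8296e+05.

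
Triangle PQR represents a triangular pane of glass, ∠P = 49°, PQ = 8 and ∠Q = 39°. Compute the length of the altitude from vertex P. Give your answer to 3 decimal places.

The third angle is ∠R = 180° − ∠P − ∠Q = 92.00°.
Law of sines: QR = PQ·sin P/sin R ≈ 6.0414.
Law of sines: RP = PQ·sin Q/sin R ≈ 5.0376.
Area = ½·PQ·QR·sin Q ≈ 15.208.
The altitude from P has length 2·area/QR ≈ 5.0346.

5.035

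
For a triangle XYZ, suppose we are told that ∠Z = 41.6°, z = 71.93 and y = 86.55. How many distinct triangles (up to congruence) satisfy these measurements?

y·sin Z = 86.55·sin(41.6°) ≈ 57.46.
Since y sin Z < z < y (57.46 < 71.93 < 86.55), two triangles exist.

2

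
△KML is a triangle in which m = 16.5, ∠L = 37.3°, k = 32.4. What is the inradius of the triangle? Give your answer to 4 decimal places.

By the law of cosines, l² = k² + m² − 2·k·m·cos L = 471.49, so l ≈ 21.714.
Area = ½·k·m·sin L ≈ 161.98.
Semiperimeter s = (32.4+16.5+21.714)/2 = 35.307.
Inradius = area/s = 161.98/35.307 ≈ 4.5878.

r ≈ 4.5878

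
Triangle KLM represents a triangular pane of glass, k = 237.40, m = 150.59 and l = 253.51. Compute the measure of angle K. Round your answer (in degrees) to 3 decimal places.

∠K ≈ 66.385°

By the law of cosines, cos K = (l² + m² − k²) / (2·l·m) ≈ 0.40059, so ∠K ≈ 66.38°.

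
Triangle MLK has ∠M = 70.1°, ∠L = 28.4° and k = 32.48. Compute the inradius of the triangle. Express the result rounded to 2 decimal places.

6.04

The third angle is ∠K = 180° − ∠M − ∠L = 81.50°.
Law of sines: m = k·sin M/sin K ≈ 30.88.
Law of sines: l = k·sin L/sin K ≈ 15.62.
Area = ½·k·m·sin L ≈ 238.52.
Semiperimeter s = (30.88+15.62+32.48)/2 = 39.49.
Inradius = area/s = 238.52/39.49 ≈ 6.04.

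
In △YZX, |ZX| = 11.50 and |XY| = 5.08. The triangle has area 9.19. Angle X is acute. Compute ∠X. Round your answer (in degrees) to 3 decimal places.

From area = ½·|ZX|·|XY|·sin X, we get sin X = 2·area/(|ZX|·|XY|) ≈ 0.31462.
Taking the acute solution, ∠X ≈ 18.34°.

18.338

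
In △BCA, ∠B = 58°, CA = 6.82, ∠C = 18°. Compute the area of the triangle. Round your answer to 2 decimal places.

The third angle is ∠A = 180° − ∠B − ∠C = 104.00°.
Law of sines: AB = CA·sin C/sin B ≈ 2.4851.
Law of sines: BC = CA·sin A/sin B ≈ 7.8031.
Area = ½·CA·AB·sin A ≈ 8.2225.

area ≈ 8.22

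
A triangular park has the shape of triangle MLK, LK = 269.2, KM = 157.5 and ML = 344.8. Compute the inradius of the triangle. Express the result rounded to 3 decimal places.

Semiperimeter s = (269.2 + 157.5 + 344.8)/2 = 385.75.
Heron's formula: area = √(385.75·116.55·228.25·40.95) ≈ 20499.
Inradius = area/s = 20499/385.75 ≈ 53.142.

r ≈ 53.142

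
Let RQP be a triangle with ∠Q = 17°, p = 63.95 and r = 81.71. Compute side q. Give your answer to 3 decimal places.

By the law of cosines, q² = p² + r² − 2·p·r·cos Q = 772.06, so q ≈ 27.786.

27.786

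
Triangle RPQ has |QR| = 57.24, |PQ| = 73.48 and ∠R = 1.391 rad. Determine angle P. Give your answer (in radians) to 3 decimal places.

∠P ≈ 0.873 rad

Law of sines: sin P = |QR|·sin R/|PQ| ≈ 0.76643.
Since |PQ| ≥ |QR|, only the acute value applies: ∠P ≈ 0.873 rad.
Then ∠Q = π − ∠R − ∠P ≈ 0.877 rad.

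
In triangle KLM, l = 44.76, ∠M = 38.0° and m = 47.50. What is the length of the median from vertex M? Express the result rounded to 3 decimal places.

56.327

Law of sines: sin L = l·sin M/m ≈ 0.58015.
Since m ≥ l, only the acute value applies: ∠L ≈ 35.46°.
Then ∠K = 180° − ∠M − ∠L ≈ 106.54°.
Law of sines gives k = m·sin K/sin M ≈ 73.961.
Median from M: ½√(2·k² + 2·l² − m²) ≈ 56.327.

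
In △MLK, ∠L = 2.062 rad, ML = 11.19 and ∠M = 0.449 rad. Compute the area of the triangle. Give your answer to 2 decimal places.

The third angle is ∠K = π − ∠M − ∠L = 0.631 rad.
Law of sines: LK = ML·sin M/sin K ≈ 8.2378.
Law of sines: KM = ML·sin L/sin K ≈ 16.734.
Area = ½·ML·LK·sin L ≈ 40.641.

area ≈ 40.64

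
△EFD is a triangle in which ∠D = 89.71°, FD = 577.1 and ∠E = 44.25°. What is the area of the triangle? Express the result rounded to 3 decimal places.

The third angle is ∠F = 180° − ∠D − ∠E = 46.04°.
Law of sines: DE = FD·sin F/sin E ≈ 595.32.
Law of sines: EF = FD·sin D/sin E ≈ 827.03.
Area = ½·FD·DE·sin D ≈ 1.7178e+05.

171778.276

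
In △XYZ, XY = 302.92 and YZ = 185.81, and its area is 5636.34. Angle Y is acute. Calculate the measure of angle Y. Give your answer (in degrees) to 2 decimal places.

From area = ½·XY·YZ·sin Y, we get sin Y = 2·area/(XY·YZ) ≈ 0.20028.
Taking the acute solution, ∠Y ≈ 11.55°.

11.55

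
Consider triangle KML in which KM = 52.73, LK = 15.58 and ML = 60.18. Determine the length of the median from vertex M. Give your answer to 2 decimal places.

Median from M: ½√(2·KM² + 2·ML² − LK²) ≈ 56.039.

m_M ≈ 56.04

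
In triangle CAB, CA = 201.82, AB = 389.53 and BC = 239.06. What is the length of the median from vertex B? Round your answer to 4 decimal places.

m_B ≈ 307.0160

Median from B: ½√(2·AB² + 2·BC² − CA²) ≈ 307.02.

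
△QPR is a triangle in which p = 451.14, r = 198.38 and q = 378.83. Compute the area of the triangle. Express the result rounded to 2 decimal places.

Semiperimeter s = (378.83 + 451.14 + 198.38)/2 = 514.17.
Heron's formula: area = √(514.17·135.34·63.035·315.79) ≈ 37219.

area ≈ 37219.46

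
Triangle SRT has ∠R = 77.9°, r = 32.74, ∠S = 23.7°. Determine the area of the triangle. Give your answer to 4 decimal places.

area ≈ 215.8203

The third angle is ∠T = 180° − ∠S − ∠R = 78.40°.
Law of sines: s = r·sin S/sin R ≈ 13.459.
Law of sines: t = r·sin T/sin R ≈ 32.8.
Area = ½·r·s·sin T ≈ 215.82.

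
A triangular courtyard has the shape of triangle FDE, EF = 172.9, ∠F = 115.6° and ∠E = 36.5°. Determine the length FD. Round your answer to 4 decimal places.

The third angle is ∠D = 180° − ∠E − ∠F = 27.90°.
Law of sines: FD = EF·sin E/sin D ≈ 219.79.

219.7869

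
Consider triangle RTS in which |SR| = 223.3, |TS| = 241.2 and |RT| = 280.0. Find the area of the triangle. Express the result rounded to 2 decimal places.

25890.43

Semiperimeter s = (241.2 + 223.3 + 280)/2 = 372.25.
Heron's formula: area = √(372.25·131.05·148.95·92.25) ≈ 25890.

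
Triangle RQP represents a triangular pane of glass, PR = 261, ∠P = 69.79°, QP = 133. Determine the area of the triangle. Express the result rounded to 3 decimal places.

area ≈ 16287.908

Area = ½·QP·PR·sin P ≈ 16288.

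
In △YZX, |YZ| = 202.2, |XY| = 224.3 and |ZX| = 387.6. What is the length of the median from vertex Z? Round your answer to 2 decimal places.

Median from Z: ½√(2·|YZ|² + 2·|ZX|² − |XY|²) ≈ 288.07.

288.07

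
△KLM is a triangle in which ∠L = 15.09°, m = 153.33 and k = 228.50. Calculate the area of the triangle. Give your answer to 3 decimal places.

Area = ½·m·k·sin L ≈ 4560.6.

4560.554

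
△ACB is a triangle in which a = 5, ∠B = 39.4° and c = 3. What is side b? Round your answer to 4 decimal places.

By the law of cosines, b² = a² + c² − 2·a·c·cos B = 10.818, so b ≈ 3.2891.

3.2891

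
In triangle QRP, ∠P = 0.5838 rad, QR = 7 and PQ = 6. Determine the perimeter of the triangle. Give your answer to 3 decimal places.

24.176

Law of sines: sin R = PQ·sin P/QR ≈ 0.47246.
Since QR ≥ PQ, only the acute value applies: ∠R ≈ 0.4921 rad.
Then ∠Q = π − ∠P − ∠R ≈ 2.0657 rad.
Law of sines gives RP = QR·sin Q/sin P ≈ 11.176.
Semiperimeter s = (11.176+6+7)/2 = 12.088.
Perimeter = 11.176 + 6 + 7 = 24.176.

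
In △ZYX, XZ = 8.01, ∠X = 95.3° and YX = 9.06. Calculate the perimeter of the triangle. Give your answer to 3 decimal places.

29.705

By the law of cosines, ZY² = YX² + XZ² − 2·YX·XZ·cos X = 159.65, so ZY ≈ 12.635.
Semiperimeter s = (9.06+8.01+12.635)/2 = 14.853.
Perimeter = 9.06 + 8.01 + 12.635 = 29.705.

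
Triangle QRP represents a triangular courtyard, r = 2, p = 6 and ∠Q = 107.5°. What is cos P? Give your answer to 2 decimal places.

By the law of cosines, q² = r² + p² − 2·r·p·cos Q = 47.217, so q ≈ 6.8715.
Law of cosines again: cos P = (q² + r² − p²)/(2·q·r) ≈ 0.55363, so ∠P ≈ 56.38°.

cos P ≈ 0.55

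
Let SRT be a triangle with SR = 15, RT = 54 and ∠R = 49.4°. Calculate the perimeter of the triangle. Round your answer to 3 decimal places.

By the law of cosines, TS² = SR² + RT² − 2·SR·RT·cos R = 2086.7, so TS ≈ 45.681.
Semiperimeter s = (54+45.681+15)/2 = 57.34.
Perimeter = 54 + 45.681 + 15 = 114.68.

perimeter ≈ 114.681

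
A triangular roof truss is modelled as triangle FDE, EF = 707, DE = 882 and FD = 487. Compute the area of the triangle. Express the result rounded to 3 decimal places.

area ≈ 171850.489

Semiperimeter s = (882 + 707 + 487)/2 = 1038.
Heron's formula: area = √(1038·156·331·551) ≈ 1.7185e+05.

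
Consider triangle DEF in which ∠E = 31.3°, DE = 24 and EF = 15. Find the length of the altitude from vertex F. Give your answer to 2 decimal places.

By the law of cosines, FD² = DE² + EF² − 2·DE·EF·cos E = 185.79, so FD ≈ 13.63.
Area = ½·DE·EF·sin E ≈ 93.513.
The altitude from F has length 2·area/DE ≈ 7.7928.

7.79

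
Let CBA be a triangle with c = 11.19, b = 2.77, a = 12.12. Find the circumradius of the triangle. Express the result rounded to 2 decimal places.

By the law of cosines, cos C = (b² + a² − c²) / (2·b·a) ≈ 0.43713, so ∠C ≈ 1.118 rad.
Circumradius = c/(2 sin C) ≈ 6.2208.

R ≈ 6.22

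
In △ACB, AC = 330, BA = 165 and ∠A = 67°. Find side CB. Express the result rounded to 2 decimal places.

By the law of cosines, CB² = BA² + AC² − 2·BA·AC·cos A = 93574, so CB ≈ 305.9.

305.90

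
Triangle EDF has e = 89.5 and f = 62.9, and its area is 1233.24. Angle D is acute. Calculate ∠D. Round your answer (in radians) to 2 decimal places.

0.45

From area = ½·f·e·sin D, we get sin D = 2·area/(f·e) ≈ 0.43813.
Taking the acute solution, ∠D ≈ 0.4535 rad.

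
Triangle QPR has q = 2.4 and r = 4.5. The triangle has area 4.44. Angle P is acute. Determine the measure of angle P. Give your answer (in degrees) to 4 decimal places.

∠P ≈ 55.3079°

From area = ½·r·q·sin P, we get sin P = 2·area/(r·q) ≈ 0.82222.
Taking the acute solution, ∠P ≈ 55.31°.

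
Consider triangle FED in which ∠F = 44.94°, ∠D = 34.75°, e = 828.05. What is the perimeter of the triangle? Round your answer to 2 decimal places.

perimeter ≈ 1902.29

The third angle is ∠E = 180° − ∠D − ∠F = 100.31°.
Law of sines: f = e·sin F/sin E ≈ 594.51.
Law of sines: d = e·sin D/sin E ≈ 479.73.
Semiperimeter s = (594.51+828.05+479.73)/2 = 951.14.
Perimeter = 594.51 + 828.05 + 479.73 = 1902.3.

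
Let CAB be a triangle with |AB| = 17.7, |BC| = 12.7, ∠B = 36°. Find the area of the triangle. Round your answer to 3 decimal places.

Area = ½·|AB|·|BC|·sin B ≈ 66.064.

area ≈ 66.064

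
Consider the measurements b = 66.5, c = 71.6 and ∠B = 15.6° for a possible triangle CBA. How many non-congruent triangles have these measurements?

2

c·sin B = 71.6·sin(15.6°) ≈ 19.25.
Since c sin B < b < c (19.25 < 66.5 < 71.6), two triangles exist.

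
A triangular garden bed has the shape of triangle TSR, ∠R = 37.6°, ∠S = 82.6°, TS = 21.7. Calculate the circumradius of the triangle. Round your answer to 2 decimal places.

17.78

The third angle is ∠T = 180° − ∠S − ∠R = 59.80°.
Law of sines: SR = TS·sin T/sin R ≈ 30.738.
Law of sines: RT = TS·sin S/sin R ≈ 35.269.
Circumradius = TS/(2 sin R) ≈ 17.783.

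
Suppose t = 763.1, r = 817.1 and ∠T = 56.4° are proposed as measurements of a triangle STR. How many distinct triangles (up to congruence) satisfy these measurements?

r·sin T = 817.1·sin(56.4°) ≈ 680.6.
Since r sin T < t < r (680.6 < 763.1 < 817.1), two triangles exist.

2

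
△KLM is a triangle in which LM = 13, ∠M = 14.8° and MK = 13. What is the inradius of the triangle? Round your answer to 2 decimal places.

1.47

By the law of cosines, KL² = LM² + MK² − 2·LM·MK·cos M = 11.214, so KL ≈ 3.3487.
Area = ½·LM·MK·sin M ≈ 21.585.
Semiperimeter s = (13+13+3.3487)/2 = 14.674.
Inradius = area/s = 21.585/14.674 ≈ 1.4709.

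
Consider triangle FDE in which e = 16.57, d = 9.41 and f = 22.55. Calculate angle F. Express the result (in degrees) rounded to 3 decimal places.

By the law of cosines, cos F = (d² + e² − f²) / (2·d·e) ≈ -0.46622, so ∠F ≈ 117.79°.

∠F ≈ 117.789°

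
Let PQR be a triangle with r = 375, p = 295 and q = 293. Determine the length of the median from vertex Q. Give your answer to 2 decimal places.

Median from Q: ½√(2·r² + 2·p² − q²) ≈ 303.91.

303.91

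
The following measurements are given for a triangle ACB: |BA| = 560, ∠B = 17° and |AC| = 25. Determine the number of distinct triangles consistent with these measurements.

0

|BA|·sin B = 560·sin(17°) ≈ 163.7.
Since |AC| = 25 < 163.7 = |BA| sin B, no triangle exists.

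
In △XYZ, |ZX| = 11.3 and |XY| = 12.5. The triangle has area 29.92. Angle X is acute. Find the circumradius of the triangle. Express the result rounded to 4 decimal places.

From area = ½·|ZX|·|XY|·sin X, we get sin X = 2·area/(|ZX|·|XY|) ≈ 0.42365.
Taking the acute solution, ∠X ≈ 25.06°.
Law of cosines then gives |YZ| ≈ 5.2956.
Circumradius = |YZ|/(2 sin X) ≈ 6.2501.

R ≈ 6.2501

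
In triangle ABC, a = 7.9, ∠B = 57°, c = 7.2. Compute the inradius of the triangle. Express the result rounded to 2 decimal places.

By the law of cosines, b² = c² + a² − 2·c·a·cos B = 52.292, so b ≈ 7.2313.
Area = ½·c·a·sin B ≈ 23.852.
Semiperimeter s = (7.9+7.2313+7.2)/2 = 11.166.
Inradius = area/s = 23.852/11.166 ≈ 2.1362.

r ≈ 2.14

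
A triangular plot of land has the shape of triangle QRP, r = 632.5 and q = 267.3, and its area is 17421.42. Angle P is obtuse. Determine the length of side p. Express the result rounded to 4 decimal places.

895.7575

From area = ½·q·r·sin P, we get sin P = 2·area/(q·r) ≈ 0.20609.
Taking the obtuse solution, ∠P ≈ 168.11°.
Law of cosines then gives p ≈ 895.76.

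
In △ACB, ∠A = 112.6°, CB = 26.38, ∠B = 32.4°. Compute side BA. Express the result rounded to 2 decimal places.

16.39

The third angle is ∠C = 180° − ∠B − ∠A = 35.00°.
Law of sines: BA = CB·sin C/sin A ≈ 16.389.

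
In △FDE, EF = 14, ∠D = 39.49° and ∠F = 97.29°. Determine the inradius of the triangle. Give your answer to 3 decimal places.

The third angle is ∠E = 180° − ∠F − ∠D = 43.22°.
Law of sines: DE = EF·sin F/sin D ≈ 21.837.
Law of sines: FD = EF·sin E/sin D ≈ 15.076.
Area = ½·EF·DE·sin E ≈ 104.68.
Semiperimeter s = (21.837+14+15.076)/2 = 25.456.
Inradius = area/s = 104.68/25.456 ≈ 4.112.

r ≈ 4.112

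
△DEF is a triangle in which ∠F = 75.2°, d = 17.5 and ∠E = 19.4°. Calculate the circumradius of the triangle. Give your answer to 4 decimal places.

The third angle is ∠D = 180° − ∠E − ∠F = 85.40°.
Law of sines: e = d·sin E/sin D ≈ 5.8316.
Law of sines: f = d·sin F/sin D ≈ 16.974.
Circumradius = d/(2 sin D) ≈ 8.7783.

8.7783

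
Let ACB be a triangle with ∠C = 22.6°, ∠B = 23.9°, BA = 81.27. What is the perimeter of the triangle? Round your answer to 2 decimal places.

The third angle is ∠A = 180° − ∠C − ∠B = 133.50°.
Law of sines: CB = BA·sin A/sin C ≈ 153.4.
Law of sines: AC = BA·sin B/sin C ≈ 85.679.
Semiperimeter s = (153.4+81.27+85.679)/2 = 160.17.
Perimeter = 153.4 + 81.27 + 85.679 = 320.35.

perimeter ≈ 320.35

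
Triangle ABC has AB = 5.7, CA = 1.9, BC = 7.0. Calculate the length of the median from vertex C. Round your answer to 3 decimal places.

Median from C: ½√(2·BC² + 2·CA² − AB²) ≈ 4.2641.

m_C ≈ 4.264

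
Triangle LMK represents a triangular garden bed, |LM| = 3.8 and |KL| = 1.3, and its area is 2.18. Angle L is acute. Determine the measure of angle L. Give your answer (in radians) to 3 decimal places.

∠L ≈ 1.081 rad

From area = ½·|KL|·|LM|·sin L, we get sin L = 2·area/(|KL|·|LM|) ≈ 0.88259.
Taking the acute solution, ∠L ≈ 1.081 rad.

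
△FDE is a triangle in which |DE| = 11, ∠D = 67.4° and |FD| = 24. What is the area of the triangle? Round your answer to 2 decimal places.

121.86

Area = ½·|FD|·|DE|·sin D ≈ 121.86.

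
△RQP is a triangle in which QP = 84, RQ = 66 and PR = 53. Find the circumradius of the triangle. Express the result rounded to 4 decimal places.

By the law of cosines, cos R = (PR² + RQ² − QP²) / (2·PR·RQ) ≈ 0.01558, so ∠R ≈ 1.555 rad.
Circumradius = QP/(2 sin R) ≈ 42.005.

42.0051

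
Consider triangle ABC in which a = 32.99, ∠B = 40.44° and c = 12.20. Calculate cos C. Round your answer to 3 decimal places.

0.949

By the law of cosines, b² = c² + a² − 2·c·a·cos B = 624.54, so b ≈ 24.991.
Law of cosines again: cos C = (a² + b² − c²)/(2·a·b) ≈ 0.94854, so ∠C ≈ 18.46°.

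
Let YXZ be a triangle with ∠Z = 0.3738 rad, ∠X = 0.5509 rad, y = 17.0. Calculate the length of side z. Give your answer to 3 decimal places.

7.775

The third angle is ∠Y = π − ∠X − ∠Z = 2.2169 rad.
Law of sines: z = y·sin Z/sin Y ≈ 7.7747.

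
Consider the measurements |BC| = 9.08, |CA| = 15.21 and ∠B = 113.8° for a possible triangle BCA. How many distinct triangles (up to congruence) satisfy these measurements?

1

|BC|·sin B = 9.08·sin(113.8°) ≈ 8.308.
Since ∠B is not acute, a triangle exists only if |CA| > |BC|; here |CA| > |BC|, so there is exactly one triangle.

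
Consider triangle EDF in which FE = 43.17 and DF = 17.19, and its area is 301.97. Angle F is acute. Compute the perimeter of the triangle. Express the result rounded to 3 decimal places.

perimeter ≈ 96.370

From area = ½·DF·FE·sin F, we get sin F = 2·area/(DF·FE) ≈ 0.81383.
Taking the acute solution, ∠F ≈ 54.47°.
Law of cosines then gives ED ≈ 36.01.
Perimeter = 17.19 + 43.17 + 36.01 = 96.37.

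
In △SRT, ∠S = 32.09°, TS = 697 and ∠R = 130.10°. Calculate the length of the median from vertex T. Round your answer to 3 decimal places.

m_T ≈ 583.654

The third angle is ∠T = 180° − ∠S − ∠R = 17.81°.
Law of sines: RT = TS·sin S/sin R ≈ 484.08.
Law of sines: SR = TS·sin T/sin R ≈ 278.7.
Median from T: ½√(2·RT² + 2·TS² − SR²) ≈ 583.65.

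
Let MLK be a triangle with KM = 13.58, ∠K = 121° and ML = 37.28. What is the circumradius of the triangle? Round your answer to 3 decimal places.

Law of sines: sin L = KM·sin K/ML ≈ 0.31224.
Since ML ≥ KM, only the acute value applies: ∠L ≈ 18.19°.
Then ∠M = 180° − ∠K − ∠L ≈ 40.81°.
Law of sines gives LK = ML·sin M/sin K ≈ 28.422.
Circumradius = ML/(2 sin K) ≈ 21.746.

R ≈ 21.746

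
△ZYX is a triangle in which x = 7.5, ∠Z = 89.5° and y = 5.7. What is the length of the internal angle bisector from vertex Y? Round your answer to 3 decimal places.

By the law of cosines, z² = y² + x² − 2·y·x·cos Z = 87.994, so z ≈ 9.3805.
Law of cosines again: cos Y = (x² + z² − y²)/(2·x·z) ≈ 0.79423, so ∠Y ≈ 37.42°.
The bisector from Y has length 2·x·z·cos(∠Y/2)/(x+z) ≈ 7.8951.

t_Y ≈ 7.895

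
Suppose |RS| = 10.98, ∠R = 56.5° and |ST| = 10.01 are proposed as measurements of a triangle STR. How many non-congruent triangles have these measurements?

|RS|·sin R = 10.98·sin(56.5°) ≈ 9.156.
Since |RS| sin R < |ST| < |RS| (9.156 < 10.01 < 10.98), two triangles exist.

2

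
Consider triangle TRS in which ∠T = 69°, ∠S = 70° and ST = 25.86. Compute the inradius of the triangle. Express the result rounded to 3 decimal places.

The third angle is ∠R = 180° − ∠S − ∠T = 41.00°.
Law of sines: RS = ST·sin T/sin R ≈ 36.799.
Law of sines: TR = ST·sin S/sin R ≈ 37.04.
Area = ½·ST·RS·sin S ≈ 447.12.
Semiperimeter s = (36.799+25.86+37.04)/2 = 49.85.
Inradius = area/s = 447.12/49.85 ≈ 8.9693.

r ≈ 8.969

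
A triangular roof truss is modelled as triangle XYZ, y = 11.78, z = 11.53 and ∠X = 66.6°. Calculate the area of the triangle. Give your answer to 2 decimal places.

area ≈ 62.33

Area = ½·y·z·sin X ≈ 62.326.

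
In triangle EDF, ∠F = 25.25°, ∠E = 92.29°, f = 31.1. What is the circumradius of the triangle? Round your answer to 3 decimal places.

R ≈ 36.454

The third angle is ∠D = 180° − ∠F − ∠E = 62.46°.
Law of sines: e = f·sin E/sin F ≈ 72.849.
Law of sines: d = f·sin D/sin F ≈ 64.646.
Circumradius = f/(2 sin F) ≈ 36.454.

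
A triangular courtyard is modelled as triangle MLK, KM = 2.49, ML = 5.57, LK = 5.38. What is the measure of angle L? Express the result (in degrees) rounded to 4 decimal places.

By the law of cosines, cos L = (ML² + LK² − KM²) / (2·ML·LK) ≈ 0.89715, so ∠L ≈ 26.21°.

26.2138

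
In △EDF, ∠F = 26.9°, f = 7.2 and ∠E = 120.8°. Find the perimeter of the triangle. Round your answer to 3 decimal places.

perimeter ≈ 29.373

The third angle is ∠D = 180° − ∠F − ∠E = 32.30°.
Law of sines: e = f·sin E/sin F ≈ 13.669.
Law of sines: d = f·sin D/sin F ≈ 8.5036.
Semiperimeter s = (13.669+8.5036+7.2)/2 = 14.687.
Perimeter = 13.669 + 8.5036 + 7.2 = 29.373.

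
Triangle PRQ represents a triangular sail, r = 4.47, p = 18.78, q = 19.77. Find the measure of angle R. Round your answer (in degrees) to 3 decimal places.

By the law of cosines, cos R = (q² + p² − r²) / (2·q·p) ≈ 0.97441, so ∠R ≈ 12.99°.

12.989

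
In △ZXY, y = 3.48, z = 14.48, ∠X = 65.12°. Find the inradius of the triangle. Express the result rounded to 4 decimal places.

By the law of cosines, x² = y² + z² − 2·y·z·cos X = 179.38, so x ≈ 13.393.
Area = ½·y·z·sin X ≈ 22.857.
Semiperimeter s = (14.48+13.393+3.48)/2 = 15.677.
Inradius = area/s = 22.857/15.677 ≈ 1.458.

1.4580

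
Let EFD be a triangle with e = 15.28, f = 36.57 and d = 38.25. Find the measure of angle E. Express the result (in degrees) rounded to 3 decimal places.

23.429

By the law of cosines, cos E = (f² + d² − e²) / (2·f·d) ≈ 0.91755, so ∠E ≈ 23.43°.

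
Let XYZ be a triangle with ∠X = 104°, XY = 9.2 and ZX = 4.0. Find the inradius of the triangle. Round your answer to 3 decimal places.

By the law of cosines, YZ² = ZX² + XY² − 2·ZX·XY·cos X = 118.45, so YZ ≈ 10.883.
Area = ½·ZX·XY·sin X ≈ 17.853.
Semiperimeter s = (10.883+4+9.2)/2 = 12.042.
Inradius = area/s = 17.853/12.042 ≈ 1.4826.

1.483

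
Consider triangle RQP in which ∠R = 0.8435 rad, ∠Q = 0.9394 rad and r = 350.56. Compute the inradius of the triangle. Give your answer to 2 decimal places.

109.26

The third angle is ∠P = π − ∠R − ∠Q = 1.3587 rad.
Law of sines: q = r·sin Q/sin R ≈ 378.83.
Law of sines: p = r·sin P/sin R ≈ 458.79.
Area = ½·r·q·sin P ≈ 64913.
Semiperimeter s = (350.56+378.83+458.79)/2 = 594.09.
Inradius = area/s = 64913/594.09 ≈ 109.26.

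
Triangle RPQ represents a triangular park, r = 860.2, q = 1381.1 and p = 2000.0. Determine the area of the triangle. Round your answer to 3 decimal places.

area ≈ 488365.238

Semiperimeter s = (860.2 + 2000 + 1381.1)/2 = 2120.6.
Heron's formula: area = √(2120.6·1260.4·120.65·739.55) ≈ 4.8837e+05.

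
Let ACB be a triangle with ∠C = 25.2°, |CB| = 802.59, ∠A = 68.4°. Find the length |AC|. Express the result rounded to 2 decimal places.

The third angle is ∠B = 180° − ∠A − ∠C = 86.40°.
Law of sines: |AC| = |CB|·sin B/sin A ≈ 861.5.

861.50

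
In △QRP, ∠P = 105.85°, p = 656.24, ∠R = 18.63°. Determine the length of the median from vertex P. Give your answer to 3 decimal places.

The third angle is ∠Q = 180° − ∠R − ∠P = 55.52°.
Law of sines: q = p·sin Q/sin P ≈ 562.33.
Law of sines: r = p·sin R/sin P ≈ 217.92.
Median from P: ½√(2·q² + 2·r² − p²) ≈ 272.38.

m_P ≈ 272.384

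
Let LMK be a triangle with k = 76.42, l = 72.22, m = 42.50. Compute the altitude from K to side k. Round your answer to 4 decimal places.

h_K ≈ 39.4127

Semiperimeter s = (72.22 + 42.5 + 76.42)/2 = 95.57.
Heron's formula: area = √(95.57·23.35·53.07·19.15) ≈ 1506.
The altitude from K has length 2·area/k ≈ 39.413.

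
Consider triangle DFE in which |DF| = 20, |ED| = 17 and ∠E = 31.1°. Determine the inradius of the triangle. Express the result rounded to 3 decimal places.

Law of sines: sin F = |ED|·sin E/|DF| ≈ 0.43905.
Since |DF| ≥ |ED|, only the acute value applies: ∠F ≈ 26.04°.
Then ∠D = 180° − ∠E − ∠F ≈ 122.86°.
Law of sines gives |FE| = |DF|·sin D/sin E ≈ 32.526.
Area = ½·|DF|·|ED|·sin D ≈ 142.81.
Semiperimeter s = (32.526+17+20)/2 = 34.763.
Inradius = area/s = 142.81/34.763 ≈ 4.108.

4.108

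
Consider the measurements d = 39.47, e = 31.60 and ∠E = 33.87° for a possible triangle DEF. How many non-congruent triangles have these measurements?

2

d·sin E = 39.47·sin(33.87°) ≈ 22.
Since d sin E < e < d (22 < 31.60 < 39.47), two triangles exist.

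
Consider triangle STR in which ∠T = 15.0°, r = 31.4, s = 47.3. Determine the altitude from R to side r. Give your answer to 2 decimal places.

h_R ≈ 12.24

By the law of cosines, t² = r² + s² − 2·r·s·cos T = 354.03, so t ≈ 18.816.
Area = ½·r·s·sin T ≈ 192.2.
The altitude from R has length 2·area/r ≈ 12.242.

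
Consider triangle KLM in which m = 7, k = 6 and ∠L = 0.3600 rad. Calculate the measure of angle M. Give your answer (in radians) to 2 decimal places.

∠M ≈ 1.79 rad

By the law of cosines, l² = m² + k² − 2·m·k·cos L = 6.3847, so l ≈ 2.5268.
Law of cosines again: cos M = (k² + l² − m²)/(2·k·l) ≈ -0.21817, so ∠M ≈ 1.7907 rad.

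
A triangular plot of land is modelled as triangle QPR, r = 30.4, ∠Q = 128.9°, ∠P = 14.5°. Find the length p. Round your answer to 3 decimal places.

The third angle is ∠R = 180° − ∠Q − ∠P = 36.60°.
Law of sines: p = r·sin P/sin R ≈ 12.766.

12.766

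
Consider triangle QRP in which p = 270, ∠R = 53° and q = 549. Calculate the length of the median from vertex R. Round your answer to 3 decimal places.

371.724

By the law of cosines, r² = p² + q² − 2·p·q·cos R = 1.9589e+05, so r ≈ 442.59.
Median from R: ½√(2·p² + 2·q² − r²) ≈ 371.72.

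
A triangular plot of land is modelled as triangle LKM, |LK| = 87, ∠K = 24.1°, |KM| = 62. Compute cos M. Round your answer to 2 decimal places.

-0.44

By the law of cosines, |ML|² = |LK|² + |KM|² − 2·|LK|·|KM|·cos K = 1565.3, so |ML| ≈ 39.564.
Law of cosines again: cos M = (|KM|² + |ML|² − |LK|²)/(2·|KM|·|ML|) ≈ -0.44021, so ∠M ≈ 116.12°.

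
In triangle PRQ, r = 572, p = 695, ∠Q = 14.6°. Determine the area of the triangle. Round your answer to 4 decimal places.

Area = ½·p·r·sin Q ≈ 50104.

50103.8263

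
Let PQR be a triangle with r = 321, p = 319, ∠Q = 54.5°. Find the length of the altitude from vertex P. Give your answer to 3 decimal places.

h_P ≈ 261.331

By the law of cosines, q² = r² + p² − 2·r·p·cos Q = 85875, so q ≈ 293.04.
Area = ½·r·p·sin Q ≈ 41682.
The altitude from P has length 2·area/p ≈ 261.33.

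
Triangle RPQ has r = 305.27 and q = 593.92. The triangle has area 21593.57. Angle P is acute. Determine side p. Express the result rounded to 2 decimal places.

306.20

From area = ½·q·r·sin P, we get sin P = 2·area/(q·r) ≈ 0.23820.
Taking the acute solution, ∠P ≈ 0.241 rad.
Law of cosines then gives p ≈ 306.2.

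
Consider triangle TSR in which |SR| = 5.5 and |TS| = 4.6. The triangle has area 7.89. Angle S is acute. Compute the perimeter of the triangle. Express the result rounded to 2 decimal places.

From area = ½·|TS|·|SR|·sin S, we get sin S = 2·area/(|TS|·|SR|) ≈ 0.62372.
Taking the acute solution, ∠S ≈ 38.59°.
Law of cosines then gives |RT| ≈ 3.4436.
Perimeter = 5.5 + 3.4436 + 4.6 = 13.544.

perimeter ≈ 13.54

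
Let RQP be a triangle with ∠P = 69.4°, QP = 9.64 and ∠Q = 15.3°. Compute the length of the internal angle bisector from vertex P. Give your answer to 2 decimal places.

The third angle is ∠R = 180° − ∠Q − ∠P = 95.30°.
Law of sines: PR = QP·sin Q/sin R ≈ 2.5547.
Law of sines: RQ = QP·sin P/sin R ≈ 9.0624.
The bisector from P has length 2·QP·PR·cos(∠P/2)/(QP+PR) ≈ 3.3206.

3.32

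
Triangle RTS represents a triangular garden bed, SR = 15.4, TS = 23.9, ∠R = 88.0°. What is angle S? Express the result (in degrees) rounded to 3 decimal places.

∠S ≈ 51.912°

Law of sines: sin T = SR·sin R/TS ≈ 0.64396.
Since TS ≥ SR, only the acute value applies: ∠T ≈ 40.09°.
Then ∠S = 180° − ∠R − ∠T ≈ 51.91°.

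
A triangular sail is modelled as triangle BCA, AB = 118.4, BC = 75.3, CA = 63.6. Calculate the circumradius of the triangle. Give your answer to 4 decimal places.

By the law of cosines, cos B = (AB² + BC² − CA²) / (2·AB·BC) ≈ 0.87733, so ∠B ≈ 28.68°.
Circumradius = CA/(2 sin B) ≈ 66.265.

R ≈ 66.2653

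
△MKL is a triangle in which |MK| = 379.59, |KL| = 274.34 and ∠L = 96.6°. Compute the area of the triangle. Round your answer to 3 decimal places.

Law of sines: sin M = |KL|·sin L/|MK| ≈ 0.71794.
Since |MK| ≥ |KL|, only the acute value applies: ∠M ≈ 45.88°.
Then ∠K = 180° − ∠L − ∠M ≈ 37.52°.
Law of sines gives |LM| = |MK|·sin K/sin L ≈ 232.7.
Area = ½·|MK|·|KL|·sin K ≈ 31708.

area ≈ 31708.415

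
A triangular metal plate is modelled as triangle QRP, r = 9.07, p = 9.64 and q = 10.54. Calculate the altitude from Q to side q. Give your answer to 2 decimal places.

Semiperimeter s = (10.54 + 9.07 + 9.64)/2 = 14.625.
Heron's formula: area = √(14.625·4.085·5.555·4.985) ≈ 40.674.
The altitude from Q has length 2·area/q ≈ 7.7181.

h_Q ≈ 7.72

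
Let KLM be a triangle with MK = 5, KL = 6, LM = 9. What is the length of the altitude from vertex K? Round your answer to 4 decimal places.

h_K ≈ 3.1427

Semiperimeter s = (9 + 5 + 6)/2 = 10.
Heron's formula: area = √(10·1·5·4) ≈ 14.142.
The altitude from K has length 2·area/LM ≈ 3.1427.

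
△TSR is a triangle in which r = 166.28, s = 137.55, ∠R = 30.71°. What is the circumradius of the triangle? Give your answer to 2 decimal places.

Law of sines: sin S = s·sin R/r ≈ 0.42246.
Since r ≥ s, only the acute value applies: ∠S ≈ 24.99°.
Then ∠T = 180° − ∠R − ∠S ≈ 124.30°.
Law of sines gives t = r·sin T/sin R ≈ 268.97.
Circumradius = r/(2 sin R) ≈ 162.8.

162.80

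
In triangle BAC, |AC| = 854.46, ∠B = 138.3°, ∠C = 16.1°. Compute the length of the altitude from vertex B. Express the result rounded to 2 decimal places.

h_B ≈ 153.91

The third angle is ∠A = 180° − ∠C − ∠B = 25.60°.
Law of sines: |CB| = |AC|·sin A/sin B ≈ 555.
Law of sines: |BA| = |AC|·sin C/sin B ≈ 356.2.
Area = ½·|AC|·|CB|·sin C ≈ 65754.
The altitude from B has length 2·area/|AC| ≈ 153.91.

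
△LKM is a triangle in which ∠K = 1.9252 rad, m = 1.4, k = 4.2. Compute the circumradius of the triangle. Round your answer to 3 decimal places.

Law of sines: sin M = m·sin K/k ≈ 0.31262.
Since k ≥ m, only the acute value applies: ∠M ≈ 0.3179 rad.
Then ∠L = π − ∠K − ∠M ≈ 0.8984 rad.
Law of sines gives l = k·sin L/sin K ≈ 3.5036.
Circumradius = k/(2 sin K) ≈ 2.2392.

R ≈ 2.239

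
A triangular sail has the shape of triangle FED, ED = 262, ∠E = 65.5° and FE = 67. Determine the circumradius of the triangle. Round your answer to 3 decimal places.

By the law of cosines, DF² = FE² + ED² − 2·FE·ED·cos E = 58574, so DF ≈ 242.02.
Area = ½·FE·ED·sin E ≈ 7986.7.
Circumradius = DF/(2 sin E) ≈ 132.98.

R ≈ 132.984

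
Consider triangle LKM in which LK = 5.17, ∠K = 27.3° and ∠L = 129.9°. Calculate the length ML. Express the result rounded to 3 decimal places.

The third angle is ∠M = 180° − ∠L − ∠K = 22.80°.
Law of sines: ML = LK·sin K/sin M ≈ 6.119.

6.119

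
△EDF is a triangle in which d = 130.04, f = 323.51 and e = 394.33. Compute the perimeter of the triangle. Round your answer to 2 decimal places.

Perimeter = 394.33 + 130.04 + 323.51 = 847.88.

847.88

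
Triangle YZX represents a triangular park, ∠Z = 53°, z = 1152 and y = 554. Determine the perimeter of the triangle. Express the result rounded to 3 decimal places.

perimeter ≈ 3103.054

Law of sines: sin Y = y·sin Z/z ≈ 0.38407.
Since z ≥ y, only the acute value applies: ∠Y ≈ 22.59°.
Then ∠X = 180° − ∠Z − ∠Y ≈ 104.41°.
Law of sines gives x = z·sin X/sin Z ≈ 1397.1.
Semiperimeter s = (554+1152+1397.1)/2 = 1551.5.
Perimeter = 554 + 1152 + 1397.1 = 3103.1.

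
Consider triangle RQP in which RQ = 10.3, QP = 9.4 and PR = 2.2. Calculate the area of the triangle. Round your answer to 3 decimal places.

Semiperimeter s = (9.4 + 2.2 + 10.3)/2 = 10.95.
Heron's formula: area = √(10.95·1.55·8.75·0.65) ≈ 9.825.

9.825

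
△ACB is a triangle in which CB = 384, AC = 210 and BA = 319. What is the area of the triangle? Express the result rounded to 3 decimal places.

33492.626

Semiperimeter s = (384 + 319 + 210)/2 = 456.5.
Heron's formula: area = √(456.5·72.5·137.5·246.5) ≈ 33493.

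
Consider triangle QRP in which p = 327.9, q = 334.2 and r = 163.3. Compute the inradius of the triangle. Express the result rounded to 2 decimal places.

Semiperimeter s = (334.2 + 163.3 + 327.9)/2 = 412.7.
Heron's formula: area = √(412.7·78.5·249.4·84.8) ≈ 26176.
Inradius = area/s = 26176/412.7 ≈ 63.425.

63.43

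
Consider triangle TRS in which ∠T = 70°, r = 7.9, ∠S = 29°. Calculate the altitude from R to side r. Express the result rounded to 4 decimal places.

3.6439

The third angle is ∠R = 180° − ∠S − ∠T = 81.00°.
Law of sines: t = r·sin T/sin R ≈ 7.5161.
Law of sines: s = r·sin S/sin R ≈ 3.8777.
Area = ½·r·t·sin S ≈ 14.393.
The altitude from R has length 2·area/r ≈ 3.6439.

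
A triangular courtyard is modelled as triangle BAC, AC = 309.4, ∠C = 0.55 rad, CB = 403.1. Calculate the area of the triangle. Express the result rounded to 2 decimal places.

32594.55

Area = ½·AC·CB·sin C ≈ 32595.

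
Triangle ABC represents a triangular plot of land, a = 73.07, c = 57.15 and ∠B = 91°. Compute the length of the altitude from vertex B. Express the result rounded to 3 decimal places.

44.633

By the law of cosines, b² = c² + a² − 2·c·a·cos B = 8751.1, so b ≈ 93.547.
Area = ½·c·a·sin B ≈ 2087.7.
The altitude from B has length 2·area/b ≈ 44.633.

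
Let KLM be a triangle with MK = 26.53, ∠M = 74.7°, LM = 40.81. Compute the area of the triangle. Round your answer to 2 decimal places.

Area = ½·LM·MK·sin M ≈ 522.16.

area ≈ 522.16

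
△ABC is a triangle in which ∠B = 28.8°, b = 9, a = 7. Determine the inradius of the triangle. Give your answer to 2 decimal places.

r ≈ 1.60

Law of sines: sin A = a·sin B/b ≈ 0.37470.
Since b ≥ a, only the acute value applies: ∠A ≈ 22.01°.
Then ∠C = 180° − ∠B − ∠A ≈ 129.19°.
Law of sines gives c = b·sin C/sin B ≈ 14.478.
Area = ½·b·a·sin C ≈ 24.413.
Semiperimeter s = (7+9+14.478)/2 = 15.239.
Inradius = area/s = 24.413/15.239 ≈ 1.602.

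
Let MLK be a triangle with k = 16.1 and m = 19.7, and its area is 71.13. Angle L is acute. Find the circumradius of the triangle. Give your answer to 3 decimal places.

From area = ½·k·m·sin L, we get sin L = 2·area/(k·m) ≈ 0.44853.
Taking the acute solution, ∠L ≈ 26.65°.
Law of cosines then gives l ≈ 8.9637.
Circumradius = l/(2 sin L) ≈ 9.9923.

9.992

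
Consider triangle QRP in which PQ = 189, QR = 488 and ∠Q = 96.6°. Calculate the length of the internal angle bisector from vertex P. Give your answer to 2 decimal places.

By the law of cosines, RP² = PQ² + QR² − 2·PQ·QR·cos Q = 2.9507e+05, so RP ≈ 543.2.
Law of cosines again: cos P = (RP² + PQ² − QR²)/(2·RP·PQ) ≈ 0.45119, so ∠P ≈ 63.18°.
The bisector from P has length 2·RP·PQ·cos(∠P/2)/(RP+PQ) ≈ 238.87.

t_P ≈ 238.87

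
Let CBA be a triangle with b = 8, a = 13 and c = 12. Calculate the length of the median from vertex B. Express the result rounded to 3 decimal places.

m_B ≈ 11.853

Median from B: ½√(2·a² + 2·c² − b²) ≈ 11.853.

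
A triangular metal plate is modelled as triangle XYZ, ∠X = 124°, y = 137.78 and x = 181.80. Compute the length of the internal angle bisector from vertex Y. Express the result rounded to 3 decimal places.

89.664

Law of sines: sin Y = y·sin X/x ≈ 0.62830.
Since x ≥ y, only the acute value applies: ∠Y ≈ 38.92°.
Then ∠Z = 180° − ∠X − ∠Y ≈ 17.08°.
Law of sines gives z = x·sin Z/sin X ≈ 64.39.
The bisector from Y has length 2·z·x·cos(∠Y/2)/(z+x) ≈ 89.664.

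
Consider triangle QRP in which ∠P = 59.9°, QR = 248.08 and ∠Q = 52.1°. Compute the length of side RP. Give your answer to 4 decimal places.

226.2679

The third angle is ∠R = 180° − ∠P − ∠Q = 68.00°.
Law of sines: RP = QR·sin Q/sin P ≈ 226.27.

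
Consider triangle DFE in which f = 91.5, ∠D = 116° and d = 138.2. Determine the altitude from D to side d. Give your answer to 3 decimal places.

Law of sines: sin F = f·sin D/d ≈ 0.59508.
Since d ≥ f, only the acute value applies: ∠F ≈ 36.52°.
Then ∠E = 180° − ∠D − ∠F ≈ 27.48°.
Law of sines gives e = d·sin E/sin D ≈ 70.956.
Area = ½·d·f·sin E ≈ 2917.7.
The altitude from D has length 2·area/d ≈ 42.224.

42.224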